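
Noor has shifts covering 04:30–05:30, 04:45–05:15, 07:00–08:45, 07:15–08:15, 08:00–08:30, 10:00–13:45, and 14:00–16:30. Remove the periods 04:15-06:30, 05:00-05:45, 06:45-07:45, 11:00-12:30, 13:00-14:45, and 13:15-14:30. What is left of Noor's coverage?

A, merged: 04:30–05:30, 07:00–08:45, 10:00–13:45, 14:00–16:30.
B, merged: 04:15–06:30, 06:45–07:45, 11:00–12:30, 13:00–14:45.
04:30–05:30 lies entirely inside B → drops out.
07:00–08:45 with B removed leaves 07:45–08:45.
10:00–13:45 with B removed leaves 10:00–11:00, 12:30–13:00.
14:00–16:30 with B removed leaves 14:45–16:30.

07:45–08:45, 10:00–11:00, 12:30–13:00, 14:45–16:30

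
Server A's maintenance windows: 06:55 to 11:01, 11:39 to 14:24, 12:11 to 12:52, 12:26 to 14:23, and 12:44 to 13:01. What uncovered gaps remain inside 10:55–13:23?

11:01-11:39

After merging, the occupied span is 06:55-11:01, 11:39-14:24.
Gaps within 10:55-13:23: 11:01-11:39.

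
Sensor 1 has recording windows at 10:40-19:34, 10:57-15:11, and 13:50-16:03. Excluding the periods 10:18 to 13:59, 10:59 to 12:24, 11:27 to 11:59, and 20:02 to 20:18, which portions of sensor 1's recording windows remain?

A, merged: 10:40–19:34.
B, merged: 10:18–13:59, 20:02–20:18.
10:40–19:34 minus B → 13:59–19:34.

13:59–19:34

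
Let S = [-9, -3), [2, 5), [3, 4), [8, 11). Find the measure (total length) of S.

Merged: [-9, -3), [2, 5), [8, 11).
Lengths: 6 + 3 + 3 = 12.

12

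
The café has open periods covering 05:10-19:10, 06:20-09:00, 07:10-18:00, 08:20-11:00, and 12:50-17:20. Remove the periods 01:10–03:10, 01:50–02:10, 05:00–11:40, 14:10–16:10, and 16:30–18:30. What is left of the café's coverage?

A, merged: 05:10-19:10.
B, merged: 01:10-03:10, 05:00-11:40, 14:10-16:10, 16:30-18:30.
05:10-19:10 \ B = 11:40-14:10, 16:10-16:30, 18:30-19:10.

11:40-14:10, 16:10-16:30, 18:30-19:10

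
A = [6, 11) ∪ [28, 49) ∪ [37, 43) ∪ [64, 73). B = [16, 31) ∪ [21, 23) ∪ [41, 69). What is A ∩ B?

A, merged: [6, 11), [28, 49), [64, 73).
B, merged: [16, 31), [41, 69).
[6, 11) meets no B interval.
[28, 49) ∩ B → [28, 31), [41, 49).
[64, 73) ∩ B → [64, 69).

[28, 31) ∪ [41, 49) ∪ [64, 69)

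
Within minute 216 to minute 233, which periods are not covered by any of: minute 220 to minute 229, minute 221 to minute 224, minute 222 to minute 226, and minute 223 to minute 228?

minute 216 to minute 220, minute 229 to minute 233

The merged coverage is minute 220 to minute 229.
Complement within minute 216 to minute 233: minute 216 to minute 220, minute 229 to minute 233.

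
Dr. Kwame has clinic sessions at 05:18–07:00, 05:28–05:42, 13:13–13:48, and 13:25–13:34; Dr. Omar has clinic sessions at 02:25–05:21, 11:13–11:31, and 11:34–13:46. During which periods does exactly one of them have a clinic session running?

Merge the first list: 05:18–07:00, 13:13–13:48.
A but not B: 05:21–07:00, 13:46–13:48.
B but not A: 02:25–05:18, 11:13–11:31, 11:34–13:13.
Combining gives A △ B.

02:25–05:18, 05:21–07:00, 11:13–11:31, 11:34–13:13, 13:46–13:48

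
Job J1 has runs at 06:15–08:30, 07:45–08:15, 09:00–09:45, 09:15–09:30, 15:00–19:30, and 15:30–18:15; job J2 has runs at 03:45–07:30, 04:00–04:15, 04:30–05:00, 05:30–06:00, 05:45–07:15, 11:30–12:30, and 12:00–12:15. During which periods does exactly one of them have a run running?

03:45–06:15, 07:30–08:30, 09:00–09:45, 11:30–12:30, 15:00–19:30

Merge the first list: 06:15–08:30, 09:00–09:45, 15:00–19:30.
Merge the second list: 03:45–07:30, 11:30–12:30.
A but not B: 07:30–08:30, 09:00–09:45, 15:00–19:30.
B but not A: 03:45–06:15, 11:30–12:30.
Combining gives A △ B.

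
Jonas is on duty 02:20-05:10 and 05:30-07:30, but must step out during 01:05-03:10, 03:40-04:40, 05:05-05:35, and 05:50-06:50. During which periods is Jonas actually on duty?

02:20–05:10 minus B → 03:10–03:40, 04:40–05:05.
05:30–07:30 minus B → 05:35–05:50, 06:50–07:30.

03:10–03:40, 04:40–05:05, 05:35–05:50, 06:50–07:30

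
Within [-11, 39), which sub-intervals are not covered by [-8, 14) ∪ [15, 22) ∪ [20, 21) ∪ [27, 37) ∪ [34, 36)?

[-11, -8) ∪ [14, 15) ∪ [22, 27) ∪ [37, 39)

After merging, the occupied span is [-8, 14), [15, 22), [27, 37).
Complement within [-11, 39): [-11, -8), [14, 15), [22, 27), [37, 39).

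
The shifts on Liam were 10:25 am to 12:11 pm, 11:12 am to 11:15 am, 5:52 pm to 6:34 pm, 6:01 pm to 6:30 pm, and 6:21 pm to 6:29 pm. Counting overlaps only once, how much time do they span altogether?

Merged: 10:25 am-12:11 pm, 5:52 pm-6:34 pm.
Lengths: 1 h 46 min + 42 min = 2 h 28 min.

2 h 28 min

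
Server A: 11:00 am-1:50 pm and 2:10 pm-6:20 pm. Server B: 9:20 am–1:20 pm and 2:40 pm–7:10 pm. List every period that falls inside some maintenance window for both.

11:00 am–1:50 pm overlaps B on 11:00 am–1:20 pm.
2:10 pm–6:20 pm overlaps B on 2:40 pm–6:20 pm.

11:00 am–1:20 pm, 2:40 pm–6:20 pm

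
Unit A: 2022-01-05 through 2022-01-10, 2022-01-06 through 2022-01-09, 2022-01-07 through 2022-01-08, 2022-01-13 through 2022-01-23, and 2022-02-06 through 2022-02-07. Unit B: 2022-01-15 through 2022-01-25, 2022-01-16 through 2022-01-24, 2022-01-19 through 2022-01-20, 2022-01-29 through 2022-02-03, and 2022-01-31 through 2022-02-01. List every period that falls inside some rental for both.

2022-01-15 through 2022-01-23

First set merges to 2022-01-05 through 2022-01-10, 2022-01-13 through 2022-01-23, 2022-02-06 through 2022-02-07.
Second set merges to 2022-01-15 through 2022-01-25, 2022-01-29 through 2022-02-03.
2022-01-05 through 2022-01-10 falls entirely outside B.
2022-01-13 through 2022-01-23 overlaps B on 2022-01-15 through 2022-01-23.
2022-02-06 through 2022-02-07 falls entirely outside B.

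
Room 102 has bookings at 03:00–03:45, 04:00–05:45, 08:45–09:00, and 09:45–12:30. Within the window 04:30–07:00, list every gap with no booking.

The merged coverage is 03:00–03:45, 04:00–05:45, 08:45–09:00, 09:45–12:30.
Complement within 04:30–07:00: 05:45–07:00.

05:45–07:00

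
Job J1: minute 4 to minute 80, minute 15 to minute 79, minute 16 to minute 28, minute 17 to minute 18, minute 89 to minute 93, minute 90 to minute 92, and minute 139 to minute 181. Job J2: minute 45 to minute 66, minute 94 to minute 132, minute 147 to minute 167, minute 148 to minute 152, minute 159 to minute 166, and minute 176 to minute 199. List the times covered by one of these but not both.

A, merged: minute 4 to minute 80, minute 89 to minute 93, minute 139 to minute 181.
B, merged: minute 45 to minute 66, minute 94 to minute 132, minute 147 to minute 167, minute 176 to minute 199.
A but not B: minute 4 to minute 45, minute 66 to minute 80, minute 89 to minute 93, minute 139 to minute 147, minute 167 to minute 176.
B but not A: minute 94 to minute 132, minute 181 to minute 199.
Combining gives A △ B.

minute 4 to minute 45, minute 66 to minute 80, minute 89 to minute 93, minute 94 to minute 132, minute 139 to minute 147, minute 167 to minute 176, minute 181 to minute 199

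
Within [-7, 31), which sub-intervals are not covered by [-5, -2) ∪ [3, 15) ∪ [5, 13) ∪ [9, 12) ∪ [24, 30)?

The merged coverage is [-5, -2), [3, 15), [24, 30).
Uncovered inside [-7, 31): [-7, -5), [-2, 3), [15, 24), [30, 31).

[-7, -5) ∪ [-2, 3) ∪ [15, 24) ∪ [30, 31)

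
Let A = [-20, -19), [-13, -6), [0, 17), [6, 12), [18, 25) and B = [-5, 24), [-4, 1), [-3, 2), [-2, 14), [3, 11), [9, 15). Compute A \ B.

First set merges to [-20, -19), [-13, -6), [0, 17), [18, 25).
Second set merges to [-5, 24).
[-20, -19): nothing removed.
[-13, -6): nothing removed.
[0, 17): entirely removed.
[18, 25) \ B = [24, 25).

[-20, -19) ∪ [-13, -6) ∪ [24, 25)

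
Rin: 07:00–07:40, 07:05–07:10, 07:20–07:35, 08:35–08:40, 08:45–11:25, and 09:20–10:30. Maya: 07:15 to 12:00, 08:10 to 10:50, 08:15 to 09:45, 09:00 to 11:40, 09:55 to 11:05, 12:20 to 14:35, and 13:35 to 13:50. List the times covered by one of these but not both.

07:00–07:15, 07:40–08:35, 08:40–08:45, 11:25–12:00, 12:20–14:35

A, merged: 07:00–07:40, 08:35–08:40, 08:45–11:25.
B, merged: 07:15–12:00, 12:20–14:35.
A but not B: 07:00–07:15.
B but not A: 07:40–08:35, 08:40–08:45, 11:25–12:00, 12:20–14:35.
Combining gives A △ B.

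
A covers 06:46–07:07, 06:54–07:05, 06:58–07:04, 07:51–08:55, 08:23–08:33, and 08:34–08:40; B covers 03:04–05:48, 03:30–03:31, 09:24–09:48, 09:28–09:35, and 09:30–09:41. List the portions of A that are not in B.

First set merges to 06:46–07:07, 07:51–08:55.
Second set merges to 03:04–05:48, 09:24–09:48.
06:46–07:07: nothing removed.
07:51–08:55: nothing removed.

06:46–07:07, 07:51–08:55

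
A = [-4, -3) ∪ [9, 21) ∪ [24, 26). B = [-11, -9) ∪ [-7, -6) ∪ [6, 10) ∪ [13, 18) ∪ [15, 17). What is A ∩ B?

[9, 10) ∪ [13, 18)

Merge the second list: [-11, -9), [-7, -6), [6, 10), [13, 18).
[-4, -3) meets no B interval.
[9, 21) ∩ B → [9, 10), [13, 18).
[24, 26) meets no B interval.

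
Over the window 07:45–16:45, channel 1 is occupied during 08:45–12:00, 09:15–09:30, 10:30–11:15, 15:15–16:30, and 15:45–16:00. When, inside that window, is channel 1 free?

After merging, the occupied span is 08:45–12:00, 15:15–16:30.
Complement within 07:45–16:45: 07:45–08:45, 12:00–15:15, 16:30–16:45.

07:45–08:45, 12:00–15:15, 16:30–16:45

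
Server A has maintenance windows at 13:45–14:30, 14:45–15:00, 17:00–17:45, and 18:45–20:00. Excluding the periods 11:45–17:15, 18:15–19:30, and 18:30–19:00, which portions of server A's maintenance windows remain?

B, merged: 11:45–17:15, 18:15–19:30.
13:45–14:30: entirely removed.
14:45–15:00: entirely removed.
17:00–17:45 \ B = 17:15–17:45.
18:45–20:00 \ B = 19:30–20:00.

17:15–17:45, 19:30–20:00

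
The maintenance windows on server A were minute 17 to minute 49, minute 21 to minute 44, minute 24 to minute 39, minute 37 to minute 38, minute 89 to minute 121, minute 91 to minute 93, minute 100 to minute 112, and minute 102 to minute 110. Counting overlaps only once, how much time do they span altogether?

64 minutes

Merged: minute 17 to minute 49, minute 89 to minute 121.
Lengths: 32 minutes + 32 minutes = 64 minutes.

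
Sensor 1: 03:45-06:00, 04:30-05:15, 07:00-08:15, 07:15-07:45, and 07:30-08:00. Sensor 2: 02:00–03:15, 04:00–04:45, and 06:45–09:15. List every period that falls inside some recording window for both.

First set merges to 03:45-06:00, 07:00-08:15.
03:45-06:00 overlaps B on 04:00-04:45.
07:00-08:15 overlaps B on 07:00-08:15.

04:00-04:45, 07:00-08:15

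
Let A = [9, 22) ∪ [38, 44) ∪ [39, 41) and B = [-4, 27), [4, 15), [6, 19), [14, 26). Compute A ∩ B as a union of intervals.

[9, 22)

First set merges to [9, 22), [38, 44).
Second set merges to [-4, 27).
[9, 22) meets the second set on [9, 22).
[38, 44): no overlap with the second set.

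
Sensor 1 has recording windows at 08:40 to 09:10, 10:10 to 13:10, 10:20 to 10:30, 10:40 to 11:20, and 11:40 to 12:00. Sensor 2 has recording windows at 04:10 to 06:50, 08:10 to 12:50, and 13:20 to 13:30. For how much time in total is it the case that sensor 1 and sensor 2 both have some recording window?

3 h 10 min

First set merges to 08:40-09:10, 10:10-13:10.
A ∩ B = 08:40-09:10, 10:10-12:50.
Total: 30 min + 2 h 40 min = 3 h 10 min.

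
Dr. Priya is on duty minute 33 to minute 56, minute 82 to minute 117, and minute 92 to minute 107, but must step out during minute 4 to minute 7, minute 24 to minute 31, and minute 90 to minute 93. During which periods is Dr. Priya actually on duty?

A, merged: minute 33 to minute 56, minute 82 to minute 117.
minute 33 to minute 56: no B overlap → unchanged.
minute 82 to minute 117 minus B → minute 82 to minute 90, minute 93 to minute 117.

minute 33 to minute 56, minute 82 to minute 90, minute 93 to minute 117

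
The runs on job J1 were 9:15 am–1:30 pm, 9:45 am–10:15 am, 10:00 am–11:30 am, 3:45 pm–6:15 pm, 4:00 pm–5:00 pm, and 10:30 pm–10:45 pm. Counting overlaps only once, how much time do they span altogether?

Merged: 9:15 am–1:30 pm, 3:45 pm–6:15 pm, 10:30 pm–10:45 pm.
Lengths: 4 h 15 min + 2 h 30 min + 15 min = 7 h.

7 h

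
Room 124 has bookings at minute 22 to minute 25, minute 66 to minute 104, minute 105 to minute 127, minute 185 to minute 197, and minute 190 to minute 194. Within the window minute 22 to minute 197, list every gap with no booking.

minute 25 to minute 66, minute 104 to minute 105, minute 127 to minute 185

Covered (merged): minute 22 to minute 25, minute 66 to minute 104, minute 105 to minute 127, minute 185 to minute 197.
Uncovered inside minute 22 to minute 197: minute 25 to minute 66, minute 104 to minute 105, minute 127 to minute 185.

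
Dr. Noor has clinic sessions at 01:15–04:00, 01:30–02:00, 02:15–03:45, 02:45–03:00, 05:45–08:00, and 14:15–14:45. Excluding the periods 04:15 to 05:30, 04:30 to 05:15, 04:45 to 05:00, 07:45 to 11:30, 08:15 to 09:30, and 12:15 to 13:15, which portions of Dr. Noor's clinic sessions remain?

Merge the first list: 01:15–04:00, 05:45–08:00, 14:15–14:45.
Merge the second list: 04:15–05:30, 07:45–11:30, 12:15–13:15.
01:15–04:00: no B overlap → unchanged.
05:45–08:00 minus B → 05:45–07:45.
14:15–14:45: no B overlap → unchanged.

01:15–04:00, 05:45–07:45, 14:15–14:45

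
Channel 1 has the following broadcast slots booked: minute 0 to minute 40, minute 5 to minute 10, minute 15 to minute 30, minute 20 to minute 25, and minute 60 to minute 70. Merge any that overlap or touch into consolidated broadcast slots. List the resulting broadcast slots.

minute 0 to minute 40, minute 60 to minute 70

minute 5 to minute 10 overlaps/touches minute 0 to minute 40 → extend to minute 0 to minute 40.
minute 15 to minute 30 overlaps/touches minute 0 to minute 40 → extend to minute 0 to minute 40.
minute 20 to minute 25 overlaps/touches minute 0 to minute 40 → extend to minute 0 to minute 40.
minute 60 to minute 70 is disjoint → start new block.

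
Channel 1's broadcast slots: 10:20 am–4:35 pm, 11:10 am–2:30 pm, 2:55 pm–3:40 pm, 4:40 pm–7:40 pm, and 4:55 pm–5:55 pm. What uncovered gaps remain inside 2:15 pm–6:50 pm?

4:35 pm–4:40 pm

Covered (merged): 10:20 am–4:35 pm, 4:40 pm–7:40 pm.
Complement within 2:15 pm–6:50 pm: 4:35 pm–4:40 pm.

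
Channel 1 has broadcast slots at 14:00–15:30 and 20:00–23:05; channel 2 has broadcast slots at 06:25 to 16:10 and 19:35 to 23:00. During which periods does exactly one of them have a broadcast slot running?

06:25–14:00, 15:30–16:10, 19:35–20:00, 23:00–23:05

A but not B: 23:00–23:05.
B but not A: 06:25–14:00, 15:30–16:10, 19:35–20:00.
Combining gives A △ B.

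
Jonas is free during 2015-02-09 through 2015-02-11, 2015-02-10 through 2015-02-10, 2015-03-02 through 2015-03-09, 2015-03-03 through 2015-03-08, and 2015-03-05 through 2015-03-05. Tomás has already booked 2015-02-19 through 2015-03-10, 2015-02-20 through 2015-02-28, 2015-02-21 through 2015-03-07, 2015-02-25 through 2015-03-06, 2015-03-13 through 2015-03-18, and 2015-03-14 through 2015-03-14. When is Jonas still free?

First set merges to 2015-02-09 through 2015-02-11, 2015-03-02 through 2015-03-09.
Second set merges to 2015-02-19 through 2015-03-10, 2015-03-13 through 2015-03-18.
2015-02-09 through 2015-02-11: no B overlap → unchanged.
2015-03-02 through 2015-03-09: fully covered by B → removed.

2015-02-09 through 2015-02-11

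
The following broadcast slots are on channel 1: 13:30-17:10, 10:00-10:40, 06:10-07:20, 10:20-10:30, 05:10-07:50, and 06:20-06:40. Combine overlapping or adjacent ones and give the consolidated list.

05:10–07:50, 10:00–10:40, 13:30–17:10

Sort by start: 05:10–07:50, 06:10–07:20, 06:20–06:40, 10:00–10:40, 10:20–10:30, 13:30–17:10.
06:10–07:20 overlaps/touches 05:10–07:50 → extend to 05:10–07:50.
06:20–06:40 overlaps/touches 05:10–07:50 → extend to 05:10–07:50.
10:00–10:40 is disjoint → start new block.
10:20–10:30 overlaps/touches 10:00–10:40 → extend to 10:00–10:40.
13:30–17:10 is disjoint → start new block.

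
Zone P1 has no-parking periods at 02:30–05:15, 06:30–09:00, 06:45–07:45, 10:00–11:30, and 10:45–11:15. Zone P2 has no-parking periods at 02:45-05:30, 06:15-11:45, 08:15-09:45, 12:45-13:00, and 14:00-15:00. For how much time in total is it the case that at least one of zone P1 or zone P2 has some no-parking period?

9 h 45 min

A, merged: 02:30-05:15, 06:30-09:00, 10:00-11:30.
B, merged: 02:45-05:30, 06:15-11:45, 12:45-13:00, 14:00-15:00.
A ∪ B = 02:30-05:30, 06:15-11:45, 12:45-13:00, 14:00-15:00.
Total: 3 h + 5 h 30 min + 15 min + 1 h = 9 h 45 min.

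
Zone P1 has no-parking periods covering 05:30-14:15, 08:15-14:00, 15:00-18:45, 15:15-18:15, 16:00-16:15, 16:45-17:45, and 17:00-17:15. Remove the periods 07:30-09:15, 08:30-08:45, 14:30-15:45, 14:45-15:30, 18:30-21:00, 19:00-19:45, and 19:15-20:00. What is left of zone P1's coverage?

A, merged: 05:30-14:15, 15:00-18:45.
B, merged: 07:30-09:15, 14:30-15:45, 18:30-21:00.
05:30-14:15 minus B → 05:30-07:30, 09:15-14:15.
15:00-18:45 minus B → 15:45-18:30.

05:30-07:30, 09:15-14:15, 15:45-18:30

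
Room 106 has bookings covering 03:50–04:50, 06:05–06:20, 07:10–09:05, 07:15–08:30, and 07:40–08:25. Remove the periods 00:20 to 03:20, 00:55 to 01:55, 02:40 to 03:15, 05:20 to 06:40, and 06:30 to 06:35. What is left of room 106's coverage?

03:50–04:50, 07:10–09:05

Merge the first list: 03:50–04:50, 06:05–06:20, 07:10–09:05.
Merge the second list: 00:20–03:20, 05:20–06:40.
03:50–04:50 is untouched.
06:05–06:20 lies entirely inside B → drops out.
07:10–09:05 is untouched.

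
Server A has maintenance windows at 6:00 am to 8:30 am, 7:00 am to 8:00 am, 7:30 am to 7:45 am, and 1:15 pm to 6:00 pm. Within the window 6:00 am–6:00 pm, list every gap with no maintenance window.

8:30 am-1:15 pm

Covered (merged): 6:00 am-8:30 am, 1:15 pm-6:00 pm.
Uncovered inside 6:00 am-6:00 pm: 8:30 am-1:15 pm.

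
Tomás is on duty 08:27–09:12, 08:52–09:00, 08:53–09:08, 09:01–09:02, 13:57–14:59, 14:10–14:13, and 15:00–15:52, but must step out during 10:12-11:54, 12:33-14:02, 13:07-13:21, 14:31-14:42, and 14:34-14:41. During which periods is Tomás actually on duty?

Merge the first list: 08:27–09:12, 13:57–14:59, 15:00–15:52.
Merge the second list: 10:12–11:54, 12:33–14:02, 14:31–14:42.
08:27–09:12: nothing removed.
13:57–14:59 \ B = 14:02–14:31, 14:42–14:59.
15:00–15:52: nothing removed.

08:27–09:12, 14:02–14:31, 14:42–14:59, 15:00–15:52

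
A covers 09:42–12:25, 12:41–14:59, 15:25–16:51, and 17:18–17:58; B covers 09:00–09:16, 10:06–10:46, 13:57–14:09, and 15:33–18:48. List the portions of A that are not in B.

09:42-10:06, 10:46-12:25, 12:41-13:57, 14:09-14:59, 15:25-15:33

09:42-12:25 with B removed leaves 09:42-10:06, 10:46-12:25.
12:41-14:59 with B removed leaves 12:41-13:57, 14:09-14:59.
15:25-16:51 with B removed leaves 15:25-15:33.
17:18-17:58 lies entirely inside B → drops out.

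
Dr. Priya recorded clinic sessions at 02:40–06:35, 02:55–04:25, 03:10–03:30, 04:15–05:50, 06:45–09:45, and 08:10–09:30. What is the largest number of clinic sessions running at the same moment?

3

Sweep endpoints in order; track running count of active intervals.
Peak of 3 reached at 03:10.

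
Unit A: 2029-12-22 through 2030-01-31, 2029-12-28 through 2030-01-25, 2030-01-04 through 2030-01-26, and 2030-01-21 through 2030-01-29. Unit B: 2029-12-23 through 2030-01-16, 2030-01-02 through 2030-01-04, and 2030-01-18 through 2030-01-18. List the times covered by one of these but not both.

2029-12-22 through 2029-12-22, 2030-01-17 through 2030-01-17, 2030-01-19 through 2030-01-31

First set merges to 2029-12-22 through 2030-01-31.
Second set merges to 2029-12-23 through 2030-01-16, 2030-01-18 through 2030-01-18.
A but not B: 2029-12-22 through 2029-12-22, 2030-01-17 through 2030-01-17, 2030-01-19 through 2030-01-31.
B but not A: none.
Combining gives A △ B.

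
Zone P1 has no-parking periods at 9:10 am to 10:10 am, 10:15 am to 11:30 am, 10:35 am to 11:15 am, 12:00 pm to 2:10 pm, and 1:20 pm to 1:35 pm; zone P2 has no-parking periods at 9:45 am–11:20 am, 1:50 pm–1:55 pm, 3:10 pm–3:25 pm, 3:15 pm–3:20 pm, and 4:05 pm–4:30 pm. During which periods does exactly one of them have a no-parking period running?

9:10 am-9:45 am, 10:10 am-10:15 am, 11:20 am-11:30 am, 12:00 pm-1:50 pm, 1:55 pm-2:10 pm, 3:10 pm-3:25 pm, 4:05 pm-4:30 pm

Merge the first list: 9:10 am-10:10 am, 10:15 am-11:30 am, 12:00 pm-2:10 pm.
Merge the second list: 9:45 am-11:20 am, 1:50 pm-1:55 pm, 3:10 pm-3:25 pm, 4:05 pm-4:30 pm.
A but not B: 9:10 am-9:45 am, 11:20 am-11:30 am, 12:00 pm-1:50 pm, 1:55 pm-2:10 pm.
B but not A: 10:10 am-10:15 am, 3:10 pm-3:25 pm, 4:05 pm-4:30 pm.
Combining gives A △ B.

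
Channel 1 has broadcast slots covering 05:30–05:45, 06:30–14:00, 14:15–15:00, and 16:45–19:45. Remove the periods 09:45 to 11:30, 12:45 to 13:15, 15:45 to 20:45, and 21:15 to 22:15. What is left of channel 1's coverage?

05:30–05:45: nothing removed.
06:30–14:00 \ B = 06:30–09:45, 11:30–12:45, 13:15–14:00.
14:15–15:00: nothing removed.
16:45–19:45: entirely removed.

05:30–05:45, 06:30–09:45, 11:30–12:45, 13:15–14:00, 14:15–15:00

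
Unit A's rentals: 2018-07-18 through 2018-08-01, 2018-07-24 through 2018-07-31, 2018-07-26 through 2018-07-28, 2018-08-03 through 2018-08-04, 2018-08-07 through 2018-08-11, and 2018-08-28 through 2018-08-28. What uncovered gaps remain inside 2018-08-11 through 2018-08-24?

2018-08-12 through 2018-08-24

After merging, the occupied span is 2018-07-18 through 2018-08-01, 2018-08-03 through 2018-08-04, 2018-08-07 through 2018-08-11, 2018-08-28 through 2018-08-28.
Uncovered inside 2018-08-11 through 2018-08-24: 2018-08-12 through 2018-08-24.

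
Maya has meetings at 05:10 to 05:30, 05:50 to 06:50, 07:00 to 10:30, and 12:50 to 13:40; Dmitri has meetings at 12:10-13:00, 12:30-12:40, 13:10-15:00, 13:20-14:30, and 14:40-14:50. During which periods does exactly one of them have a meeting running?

Merge the second list: 12:10-13:00, 13:10-15:00.
A \ B = 05:10-05:30, 05:50-06:50, 07:00-10:30, 13:00-13:10.
B \ A = 12:10-12:50, 13:40-15:00.
Union of the two gives the symmetric difference.

05:10-05:30, 05:50-06:50, 07:00-10:30, 12:10-12:50, 13:00-13:10, 13:40-15:00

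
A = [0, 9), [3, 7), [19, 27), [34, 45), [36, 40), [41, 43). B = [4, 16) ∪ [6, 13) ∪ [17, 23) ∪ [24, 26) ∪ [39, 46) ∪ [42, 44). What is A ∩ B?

A, merged: [0, 9), [19, 27), [34, 45).
B, merged: [4, 16), [17, 23), [24, 26), [39, 46).
[0, 9) ∩ B → [4, 9).
[19, 27) ∩ B → [19, 23), [24, 26).
[34, 45) ∩ B → [39, 45).

[4, 9) ∪ [19, 23) ∪ [24, 26) ∪ [39, 45)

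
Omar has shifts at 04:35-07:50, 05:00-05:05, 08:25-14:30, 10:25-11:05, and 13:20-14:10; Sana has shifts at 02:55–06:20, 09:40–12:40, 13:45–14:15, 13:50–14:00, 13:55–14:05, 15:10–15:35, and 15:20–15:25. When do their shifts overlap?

04:35–06:20, 09:40–12:40, 13:45–14:15

Merge the first list: 04:35–07:50, 08:25–14:30.
Merge the second list: 02:55–06:20, 09:40–12:40, 13:45–14:15, 15:10–15:35.
04:35–07:50 meets the second set on 04:35–06:20.
08:25–14:30 meets the second set on 09:40–12:40, 13:45–14:15.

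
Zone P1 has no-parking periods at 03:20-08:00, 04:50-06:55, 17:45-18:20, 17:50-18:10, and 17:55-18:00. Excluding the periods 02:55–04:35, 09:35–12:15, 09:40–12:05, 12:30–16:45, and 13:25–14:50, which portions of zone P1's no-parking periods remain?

04:35–08:00, 17:45–18:20

A, merged: 03:20–08:00, 17:45–18:20.
B, merged: 02:55–04:35, 09:35–12:15, 12:30–16:45.
03:20–08:00 \ B = 04:35–08:00.
17:45–18:20: nothing removed.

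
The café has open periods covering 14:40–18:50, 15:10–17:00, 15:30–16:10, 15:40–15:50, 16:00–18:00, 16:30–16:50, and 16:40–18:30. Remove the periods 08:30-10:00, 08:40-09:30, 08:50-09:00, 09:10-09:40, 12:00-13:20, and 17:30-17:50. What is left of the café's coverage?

14:40–17:30, 17:50–18:50

A, merged: 14:40–18:50.
B, merged: 08:30–10:00, 12:00–13:20, 17:30–17:50.
14:40–18:50 with B removed leaves 14:40–17:30, 17:50–18:50.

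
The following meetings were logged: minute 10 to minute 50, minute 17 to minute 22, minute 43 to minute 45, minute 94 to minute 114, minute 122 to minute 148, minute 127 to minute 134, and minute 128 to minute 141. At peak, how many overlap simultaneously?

Walk the sorted start/end points keeping a running depth.
The depth first hits 3 at minute 128.

3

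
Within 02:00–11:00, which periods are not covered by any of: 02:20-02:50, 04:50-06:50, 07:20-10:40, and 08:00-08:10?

The merged coverage is 02:20–02:50, 04:50–06:50, 07:20–10:40.
Uncovered inside 02:00–11:00: 02:00–02:20, 02:50–04:50, 06:50–07:20, 10:40–11:00.

02:00–02:20, 02:50–04:50, 06:50–07:20, 10:40–11:00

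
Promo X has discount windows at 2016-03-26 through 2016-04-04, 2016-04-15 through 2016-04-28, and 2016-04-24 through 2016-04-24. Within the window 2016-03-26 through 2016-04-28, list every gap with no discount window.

Covered (merged): 2016-03-26 through 2016-04-04, 2016-04-15 through 2016-04-28.
Complement within 2016-03-26 through 2016-04-28: 2016-04-05 through 2016-04-14.

2016-04-05 through 2016-04-14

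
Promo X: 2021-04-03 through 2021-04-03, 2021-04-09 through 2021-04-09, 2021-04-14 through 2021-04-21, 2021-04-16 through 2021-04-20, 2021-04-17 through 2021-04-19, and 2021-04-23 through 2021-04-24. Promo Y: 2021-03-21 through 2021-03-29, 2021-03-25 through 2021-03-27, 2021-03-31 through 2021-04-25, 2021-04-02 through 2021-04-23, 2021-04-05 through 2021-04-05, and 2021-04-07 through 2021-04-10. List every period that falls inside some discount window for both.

Merge the first list: 2021-04-03 through 2021-04-03, 2021-04-09 through 2021-04-09, 2021-04-14 through 2021-04-21, 2021-04-23 through 2021-04-24.
Merge the second list: 2021-03-21 through 2021-03-29, 2021-03-31 through 2021-04-25.
2021-04-03 through 2021-04-03 ∩ B → 2021-04-03 through 2021-04-03.
2021-04-09 through 2021-04-09 ∩ B → 2021-04-09 through 2021-04-09.
2021-04-14 through 2021-04-21 ∩ B → 2021-04-14 through 2021-04-21.
2021-04-23 through 2021-04-24 ∩ B → 2021-04-23 through 2021-04-24.

2021-04-03 through 2021-04-03, 2021-04-09 through 2021-04-09, 2021-04-14 through 2021-04-21, 2021-04-23 through 2021-04-24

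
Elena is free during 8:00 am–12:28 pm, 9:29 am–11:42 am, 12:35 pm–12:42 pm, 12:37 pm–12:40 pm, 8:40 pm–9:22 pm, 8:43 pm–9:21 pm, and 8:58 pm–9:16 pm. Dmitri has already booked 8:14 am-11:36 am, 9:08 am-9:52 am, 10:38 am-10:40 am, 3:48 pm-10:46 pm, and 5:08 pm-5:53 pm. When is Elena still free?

8:00 am-8:14 am, 11:36 am-12:28 pm, 12:35 pm-12:42 pm

Merge the first list: 8:00 am-12:28 pm, 12:35 pm-12:42 pm, 8:40 pm-9:22 pm.
Merge the second list: 8:14 am-11:36 am, 3:48 pm-10:46 pm.
8:00 am-12:28 pm with B removed leaves 8:00 am-8:14 am, 11:36 am-12:28 pm.
12:35 pm-12:42 pm is untouched.
8:40 pm-9:22 pm lies entirely inside B → drops out.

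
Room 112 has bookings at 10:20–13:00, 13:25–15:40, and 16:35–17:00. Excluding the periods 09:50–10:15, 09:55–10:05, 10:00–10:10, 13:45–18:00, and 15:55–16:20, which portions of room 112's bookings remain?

10:20–13:00, 13:25–13:45

Merge the second list: 09:50–10:15, 13:45–18:00.
10:20–13:00: no B overlap → unchanged.
13:25–15:40 minus B → 13:25–13:45.
16:35–17:00: fully covered by B → removed.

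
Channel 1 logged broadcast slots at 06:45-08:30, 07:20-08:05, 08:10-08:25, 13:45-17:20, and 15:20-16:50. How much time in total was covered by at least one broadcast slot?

5 h 20 min

Merged: 06:45-08:30, 13:45-17:20.
Lengths: 1 h 45 min + 3 h 35 min = 5 h 20 min.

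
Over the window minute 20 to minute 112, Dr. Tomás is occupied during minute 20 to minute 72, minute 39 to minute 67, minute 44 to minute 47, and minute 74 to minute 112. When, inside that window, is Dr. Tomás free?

minute 72 to minute 74

Covered (merged): minute 20 to minute 72, minute 74 to minute 112.
Uncovered inside minute 20 to minute 112: minute 72 to minute 74.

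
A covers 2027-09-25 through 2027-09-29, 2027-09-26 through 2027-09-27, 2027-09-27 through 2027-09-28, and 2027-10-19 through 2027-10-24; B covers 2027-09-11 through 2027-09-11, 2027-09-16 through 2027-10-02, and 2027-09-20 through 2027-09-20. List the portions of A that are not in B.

2027-10-19 through 2027-10-24

First set merges to 2027-09-25 through 2027-09-29, 2027-10-19 through 2027-10-24.
Second set merges to 2027-09-11 through 2027-09-11, 2027-09-16 through 2027-10-02.
2027-09-25 through 2027-09-29: entirely removed.
2027-10-19 through 2027-10-24: nothing removed.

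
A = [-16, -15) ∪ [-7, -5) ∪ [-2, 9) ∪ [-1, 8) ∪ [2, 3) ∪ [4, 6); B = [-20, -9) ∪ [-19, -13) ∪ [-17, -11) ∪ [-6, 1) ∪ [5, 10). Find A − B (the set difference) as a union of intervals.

First set merges to [-16, -15), [-7, -5), [-2, 9).
Second set merges to [-20, -9), [-6, 1), [5, 10).
[-16, -15): fully covered by B → removed.
[-7, -5) minus B → [-7, -6).
[-2, 9) minus B → [1, 5).

[-7, -6) ∪ [1, 5)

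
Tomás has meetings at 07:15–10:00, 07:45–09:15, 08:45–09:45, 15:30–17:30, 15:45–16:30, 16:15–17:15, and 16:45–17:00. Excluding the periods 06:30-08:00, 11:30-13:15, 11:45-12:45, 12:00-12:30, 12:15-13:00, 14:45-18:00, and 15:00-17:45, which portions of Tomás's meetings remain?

Merge the first list: 07:15–10:00, 15:30–17:30.
Merge the second list: 06:30–08:00, 11:30–13:15, 14:45–18:00.
07:15–10:00 minus B → 08:00–10:00.
15:30–17:30: fully covered by B → removed.

08:00–10:00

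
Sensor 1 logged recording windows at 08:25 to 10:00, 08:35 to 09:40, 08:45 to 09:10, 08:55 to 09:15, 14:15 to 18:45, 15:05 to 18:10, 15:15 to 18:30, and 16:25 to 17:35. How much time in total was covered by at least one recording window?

Merged: 08:25–10:00, 14:15–18:45.
Lengths: 1 h 35 min + 4 h 30 min = 6 h 5 min.

6 h 5 min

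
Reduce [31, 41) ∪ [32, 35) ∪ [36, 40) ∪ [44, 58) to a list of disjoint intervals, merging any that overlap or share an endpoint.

[32, 35) overlaps/touches [31, 41) → extend to [31, 41).
[36, 40) overlaps/touches [31, 41) → extend to [31, 41).
[44, 58) is disjoint → start new block.

[31, 41) ∪ [44, 58)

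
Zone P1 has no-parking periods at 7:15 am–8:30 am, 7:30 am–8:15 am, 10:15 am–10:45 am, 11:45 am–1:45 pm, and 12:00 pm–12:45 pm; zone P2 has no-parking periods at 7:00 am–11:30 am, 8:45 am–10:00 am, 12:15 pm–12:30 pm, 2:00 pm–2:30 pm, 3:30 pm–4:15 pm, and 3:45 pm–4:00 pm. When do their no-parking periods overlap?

7:15 am-8:30 am, 10:15 am-10:45 am, 12:15 pm-12:30 pm

A, merged: 7:15 am-8:30 am, 10:15 am-10:45 am, 11:45 am-1:45 pm.
B, merged: 7:00 am-11:30 am, 12:15 pm-12:30 pm, 2:00 pm-2:30 pm, 3:30 pm-4:15 pm.
7:15 am-8:30 am meets the second set on 7:15 am-8:30 am.
10:15 am-10:45 am meets the second set on 10:15 am-10:45 am.
11:45 am-1:45 pm meets the second set on 12:15 pm-12:30 pm.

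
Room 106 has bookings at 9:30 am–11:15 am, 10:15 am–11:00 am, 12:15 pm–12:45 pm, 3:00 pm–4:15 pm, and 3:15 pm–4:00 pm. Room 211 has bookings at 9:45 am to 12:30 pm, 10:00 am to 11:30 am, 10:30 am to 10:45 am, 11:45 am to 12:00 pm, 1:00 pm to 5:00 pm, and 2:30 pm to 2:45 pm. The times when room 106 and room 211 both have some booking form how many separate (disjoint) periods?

A, merged: 9:30 am–11:15 am, 12:15 pm–12:45 pm, 3:00 pm–4:15 pm.
B, merged: 9:45 am–12:30 pm, 1:00 pm–5:00 pm.
A ∩ B = 9:45 am–11:15 am, 12:15 pm–12:30 pm, 3:00 pm–4:15 pm.
That is 3 disjoint pieces.

3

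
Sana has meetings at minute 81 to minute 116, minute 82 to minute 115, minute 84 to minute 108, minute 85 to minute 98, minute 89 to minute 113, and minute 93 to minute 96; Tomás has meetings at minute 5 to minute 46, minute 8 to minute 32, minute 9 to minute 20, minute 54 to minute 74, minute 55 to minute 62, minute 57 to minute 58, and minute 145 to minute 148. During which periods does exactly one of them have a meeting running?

minute 5 to minute 46, minute 54 to minute 74, minute 81 to minute 116, minute 145 to minute 148

A, merged: minute 81 to minute 116.
B, merged: minute 5 to minute 46, minute 54 to minute 74, minute 145 to minute 148.
A \ B = minute 81 to minute 116.
B \ A = minute 5 to minute 46, minute 54 to minute 74, minute 145 to minute 148.
Union of the two gives the symmetric difference.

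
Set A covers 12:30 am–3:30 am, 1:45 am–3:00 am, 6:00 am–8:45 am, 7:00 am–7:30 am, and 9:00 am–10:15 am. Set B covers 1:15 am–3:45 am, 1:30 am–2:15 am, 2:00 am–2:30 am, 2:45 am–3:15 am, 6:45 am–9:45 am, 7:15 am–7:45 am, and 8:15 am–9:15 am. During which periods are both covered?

1:15 am–3:30 am, 6:45 am–8:45 am, 9:00 am–9:45 am

Merge the first list: 12:30 am–3:30 am, 6:00 am–8:45 am, 9:00 am–10:15 am.
Merge the second list: 1:15 am–3:45 am, 6:45 am–9:45 am.
12:30 am–3:30 am meets the second set on 1:15 am–3:30 am.
6:00 am–8:45 am meets the second set on 6:45 am–8:45 am.
9:00 am–10:15 am meets the second set on 9:00 am–9:45 am.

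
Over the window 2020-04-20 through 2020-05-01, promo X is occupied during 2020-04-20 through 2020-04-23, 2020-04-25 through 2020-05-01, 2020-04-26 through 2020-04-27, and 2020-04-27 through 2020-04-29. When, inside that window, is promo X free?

The merged coverage is 2020-04-20 through 2020-04-23, 2020-04-25 through 2020-05-01.
Gaps within 2020-04-20 through 2020-05-01: 2020-04-24 through 2020-04-24.

2020-04-24 through 2020-04-24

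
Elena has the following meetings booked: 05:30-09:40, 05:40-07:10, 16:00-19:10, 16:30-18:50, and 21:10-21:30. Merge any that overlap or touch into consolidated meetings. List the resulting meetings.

05:30-09:40, 16:00-19:10, 21:10-21:30

05:40-07:10 overlaps/touches 05:30-09:40 → extend to 05:30-09:40.
16:00-19:10 is disjoint → start new block.
16:30-18:50 overlaps/touches 16:00-19:10 → extend to 16:00-19:10.
21:10-21:30 is disjoint → start new block.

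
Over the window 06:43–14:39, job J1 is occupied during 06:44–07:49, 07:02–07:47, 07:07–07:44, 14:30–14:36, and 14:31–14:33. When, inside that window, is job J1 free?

06:43–06:44, 07:49–14:30, 14:36–14:39

The merged coverage is 06:44–07:49, 14:30–14:36.
Uncovered inside 06:43–14:39: 06:43–06:44, 07:49–14:30, 14:36–14:39.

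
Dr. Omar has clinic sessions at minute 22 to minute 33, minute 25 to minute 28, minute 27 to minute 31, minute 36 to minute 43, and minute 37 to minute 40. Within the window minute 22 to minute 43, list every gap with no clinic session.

Covered (merged): minute 22 to minute 33, minute 36 to minute 43.
Gaps within minute 22 to minute 43: minute 33 to minute 36.

minute 33 to minute 36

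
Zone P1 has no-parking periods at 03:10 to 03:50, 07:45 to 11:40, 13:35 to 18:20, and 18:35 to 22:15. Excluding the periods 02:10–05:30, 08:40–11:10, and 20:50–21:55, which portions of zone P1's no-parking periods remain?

07:45–08:40, 11:10–11:40, 13:35–18:20, 18:35–20:50, 21:55–22:15

03:10–03:50: fully covered by B → removed.
07:45–11:40 minus B → 07:45–08:40, 11:10–11:40.
13:35–18:20: no B overlap → unchanged.
18:35–22:15 minus B → 18:35–20:50, 21:55–22:15.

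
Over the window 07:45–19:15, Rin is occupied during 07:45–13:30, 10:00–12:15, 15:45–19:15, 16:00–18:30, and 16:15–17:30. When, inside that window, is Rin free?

13:30–15:45

Covered (merged): 07:45–13:30, 15:45–19:15.
Uncovered inside 07:45–19:15: 13:30–15:45.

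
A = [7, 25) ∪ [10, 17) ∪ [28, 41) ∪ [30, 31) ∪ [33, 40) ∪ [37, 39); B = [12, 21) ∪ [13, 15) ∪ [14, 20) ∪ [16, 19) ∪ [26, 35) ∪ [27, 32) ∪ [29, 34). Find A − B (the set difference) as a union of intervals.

Merge the first list: [7, 25), [28, 41).
Merge the second list: [12, 21), [26, 35).
[7, 25) \ B = [7, 12), [21, 25).
[28, 41) \ B = [35, 41).

[7, 12) ∪ [21, 25) ∪ [35, 41)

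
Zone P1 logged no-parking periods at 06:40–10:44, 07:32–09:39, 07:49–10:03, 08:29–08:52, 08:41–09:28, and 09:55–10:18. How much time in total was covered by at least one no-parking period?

4 h 4 min

Merged: 06:40–10:44.
Length: 4 h 4 min.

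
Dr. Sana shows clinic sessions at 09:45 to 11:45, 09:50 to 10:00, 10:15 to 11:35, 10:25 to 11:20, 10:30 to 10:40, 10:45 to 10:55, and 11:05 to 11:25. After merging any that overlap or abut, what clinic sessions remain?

09:45–11:45

09:50–10:00 overlaps/touches 09:45–11:45 → extend to 09:45–11:45.
10:15–11:35 overlaps/touches 09:45–11:45 → extend to 09:45–11:45.
10:25–11:20 overlaps/touches 09:45–11:45 → extend to 09:45–11:45.
10:30–10:40 overlaps/touches 09:45–11:45 → extend to 09:45–11:45.
10:45–10:55 overlaps/touches 09:45–11:45 → extend to 09:45–11:45.
11:05–11:25 overlaps/touches 09:45–11:45 → extend to 09:45–11:45.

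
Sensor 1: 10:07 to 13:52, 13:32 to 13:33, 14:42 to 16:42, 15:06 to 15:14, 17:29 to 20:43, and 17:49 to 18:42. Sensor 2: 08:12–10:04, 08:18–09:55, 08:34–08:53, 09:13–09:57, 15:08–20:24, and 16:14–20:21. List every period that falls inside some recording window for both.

15:08–16:42, 17:29–20:24

A, merged: 10:07–13:52, 14:42–16:42, 17:29–20:43.
B, merged: 08:12–10:04, 15:08–20:24.
10:07–13:52 falls entirely outside B.
14:42–16:42 overlaps B on 15:08–16:42.
17:29–20:43 overlaps B on 17:29–20:24.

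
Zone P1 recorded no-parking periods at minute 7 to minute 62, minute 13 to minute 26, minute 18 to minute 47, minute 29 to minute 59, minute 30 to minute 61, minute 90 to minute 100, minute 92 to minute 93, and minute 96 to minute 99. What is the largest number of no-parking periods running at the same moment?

4

At minute 30, 4 of the intervals are simultaneously active.
No point has more.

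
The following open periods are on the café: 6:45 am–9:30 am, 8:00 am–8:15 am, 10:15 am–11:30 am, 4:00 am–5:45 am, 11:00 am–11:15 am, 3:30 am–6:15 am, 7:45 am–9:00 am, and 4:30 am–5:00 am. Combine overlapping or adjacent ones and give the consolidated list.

Sort by start: 3:30 am-6:15 am, 4:00 am-5:45 am, 4:30 am-5:00 am, 6:45 am-9:30 am, 7:45 am-9:00 am, 8:00 am-8:15 am, 10:15 am-11:30 am, 11:00 am-11:15 am.
4:00 am-5:45 am overlaps/touches 3:30 am-6:15 am → extend to 3:30 am-6:15 am.
4:30 am-5:00 am overlaps/touches 3:30 am-6:15 am → extend to 3:30 am-6:15 am.
6:45 am-9:30 am is disjoint → start new block.
7:45 am-9:00 am overlaps/touches 6:45 am-9:30 am → extend to 6:45 am-9:30 am.
8:00 am-8:15 am overlaps/touches 6:45 am-9:30 am → extend to 6:45 am-9:30 am.
10:15 am-11:30 am is disjoint → start new block.
11:00 am-11:15 am overlaps/touches 10:15 am-11:30 am → extend to 10:15 am-11:30 am.

3:30 am-6:15 am, 6:45 am-9:30 am, 10:15 am-11:30 am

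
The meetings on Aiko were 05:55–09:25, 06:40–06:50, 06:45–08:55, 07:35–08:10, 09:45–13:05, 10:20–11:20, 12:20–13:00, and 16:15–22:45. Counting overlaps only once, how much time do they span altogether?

Merged: 05:55-09:25, 09:45-13:05, 16:15-22:45.
Lengths: 3 h 30 min + 3 h 20 min + 6 h 30 min = 13 h 20 min.

13 h 20 min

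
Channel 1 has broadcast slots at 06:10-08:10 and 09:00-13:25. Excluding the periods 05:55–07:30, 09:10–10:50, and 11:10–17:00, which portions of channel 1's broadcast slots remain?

06:10-08:10 with B removed leaves 07:30-08:10.
09:00-13:25 with B removed leaves 09:00-09:10, 10:50-11:10.

07:30-08:10, 09:00-09:10, 10:50-11:10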